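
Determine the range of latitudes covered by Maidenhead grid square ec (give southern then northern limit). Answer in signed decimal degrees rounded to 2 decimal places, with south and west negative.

-70.00, -60.00

Field E=4, C=2: +4·20° lon, +2·10° lat → SW at lon -100°, lat -70°.
Cell spans 20° lon × 10° lat.
south -70.00, north -60.00.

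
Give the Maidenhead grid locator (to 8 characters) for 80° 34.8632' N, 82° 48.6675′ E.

NR10jn79

Add 180° to longitude and 90° to latitude: 262.81113, 170.58105.
Field: lon ⌊262.81113/20⌋ = 13 → N; lat ⌊170.58105/10⌋ = 17 → R.
Square: lon ⌊2.81113/2⌋ = 1; lat ⌊0.58105/1⌋ = 0.
Subsquare: lon ⌊0.81113/0.0833333⌋ = 9 → j; lat ⌊0.58105/0.0416667⌋ = 13 → n.
Extended square: lon ⌊0.06113/0.00833333⌋ = 7; lat ⌊0.03939/0.00416667⌋ = 9.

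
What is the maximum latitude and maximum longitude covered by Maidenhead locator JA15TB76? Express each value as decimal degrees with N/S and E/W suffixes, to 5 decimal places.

Field J=9, A=0: +9·20° lon, +0·10° lat → SW at lon 0°, lat -90°.
Square 1, 5: +1·2° lon, +5·1° lat → SW at lon 2°, lat -85°.
Subsquare t=19, b=1: +19·0.0833333° lon, +1·0.0416667° lat → SW at lon 3.58333°, lat -84.9583°.
Extended square 7, 6: +7·0.00833333° lon, +6·0.00416667° lat → SW at lon 3.64167°, lat -84.9333°.
Cell spans 0.00833333° lon × 0.00416667° lat. NE corner is SW corner plus one full cell.
latitude 84.92917° S, longitude 3.65000° E.

84.92917° S, 3.65000° E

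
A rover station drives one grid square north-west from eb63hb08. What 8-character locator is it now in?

Longitude extended square 0; −1 → -1, wraps to 9, carry into subsquare.
Longitude subsquare h = 7; −1 → 6 = g.
Latitude extended square 8; +1 → 9.

EB63gb99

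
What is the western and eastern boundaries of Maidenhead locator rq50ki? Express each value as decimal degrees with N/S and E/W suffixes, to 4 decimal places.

170.8333° E, 170.9167° E

Field R=17, Q=16: +17·20° lon, +16·10° lat → SW at lon 160°, lat 70°.
Square 5, 0: +5·2° lon, +0·1° lat → SW at lon 170°, lat 70°.
Subsquare k=10, i=8: +10·0.0833333° lon, +8·0.0416667° lat → SW at lon 170.833°, lat 70.3333°.
Cell spans 0.0833333° lon × 0.0416667° lat.
west 170.8333° E, east 170.9167° E.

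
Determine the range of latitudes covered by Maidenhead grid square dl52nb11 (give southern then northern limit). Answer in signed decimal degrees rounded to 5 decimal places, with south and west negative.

Field D=3, L=11: +3·20° lon, +11·10° lat → SW at lon -120°, lat 20°.
Square 5, 2: +5·2° lon, +2·1° lat → SW at lon -110°, lat 22°.
Subsquare n=13, b=1: +13·0.0833333° lon, +1·0.0416667° lat → SW at lon -108.917°, lat 22.0417°.
Extended square 1, 1: +1·0.00833333° lon, +1·0.00416667° lat → SW at lon -108.908°, lat 22.0458°.
Cell spans 0.00833333° lon × 0.00416667° lat.
south 22.04583, north 22.05000.

22.04583, 22.05000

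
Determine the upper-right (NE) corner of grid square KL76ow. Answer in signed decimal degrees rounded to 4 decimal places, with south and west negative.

26.9583, 35.2500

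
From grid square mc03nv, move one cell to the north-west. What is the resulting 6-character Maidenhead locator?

MC03mw

Longitude subsquare n = 13; −1 → 12 = m.
Latitude subsquare v = 21; +1 → 22 = w.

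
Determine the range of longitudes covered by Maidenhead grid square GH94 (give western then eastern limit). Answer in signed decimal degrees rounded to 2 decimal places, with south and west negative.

Field G=6, H=7: +6·20° lon, +7·10° lat → SW at lon -60°, lat -20°.
Square 9, 4: +9·2° lon, +4·1° lat → SW at lon -42°, lat -16°.
Cell spans 2° lon × 1° lat.
west -42.00, east -40.00.

-42.00, -40.00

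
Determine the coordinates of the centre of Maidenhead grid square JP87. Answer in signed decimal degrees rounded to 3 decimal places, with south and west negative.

67.500, 17.000

Field J=9, P=15: +9·20° lon, +15·10° lat → SW at lon 0°, lat 60°.
Square 8, 7: +8·2° lon, +7·1° lat → SW at lon 16°, lat 67°.
Cell spans 2° lon × 1° lat. Centre is SW corner plus half of each.
latitude 67.500, longitude 17.000.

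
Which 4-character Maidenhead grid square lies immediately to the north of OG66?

OG67

Latitude square 6; +1 → 7.
The longitude characters are unchanged.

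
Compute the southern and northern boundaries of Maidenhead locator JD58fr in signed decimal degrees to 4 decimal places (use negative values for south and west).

-51.2917, -51.2500

Field J=9, D=3: +9·20° lon, +3·10° lat → SW at lon 0°, lat -60°.
Square 5, 8: +5·2° lon, +8·1° lat → SW at lon 10°, lat -52°.
Subsquare f=5, r=17: +5·0.0833333° lon, +17·0.0416667° lat → SW at lon 10.4167°, lat -51.2917°.
Cell spans 0.0833333° lon × 0.0416667° lat.
south -51.2917, north -51.2500.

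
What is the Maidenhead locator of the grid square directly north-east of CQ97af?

Longitude subsquare a = 0; +1 → 1 = b.
Latitude subsquare f = 5; +1 → 6 = g.

CQ97bg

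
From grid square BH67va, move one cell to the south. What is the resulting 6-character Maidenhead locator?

Latitude subsquare a = 0; −1 → -1, wraps to 23 = x, carry into square.
Latitude square 7; −1 → 6.
The longitude characters are unchanged.

BH66vx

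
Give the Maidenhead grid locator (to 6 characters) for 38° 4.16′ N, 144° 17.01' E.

QM28db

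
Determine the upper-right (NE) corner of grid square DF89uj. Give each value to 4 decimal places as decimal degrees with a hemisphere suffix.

30.5833° S, 102.2500° W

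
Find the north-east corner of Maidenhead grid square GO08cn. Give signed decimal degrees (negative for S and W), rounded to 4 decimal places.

58.5833, -59.7500

Field G=6, O=14: +6·20° lon, +14·10° lat → SW at lon -60°, lat 50°.
Square 0, 8: +0·2° lon, +8·1° lat → SW at lon -60°, lat 58°.
Subsquare c=2, n=13: +2·0.0833333° lon, +13·0.0416667° lat → SW at lon -59.8333°, lat 58.5417°.
Cell spans 0.0833333° lon × 0.0416667° lat. NE corner is SW corner plus one full cell.
latitude 58.5833, longitude -59.7500.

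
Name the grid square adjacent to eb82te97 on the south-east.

EB82ue06

Longitude extended square 9; +1 → 10, wraps to 0, carry into subsquare.
Longitude subsquare t = 19; +1 → 20 = u.
Latitude extended square 7; −1 → 6.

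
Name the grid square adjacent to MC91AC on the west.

MC81xc

Longitude subsquare a = 0; −1 → -1, wraps to 23 = x, carry into square.
Longitude square 9; −1 → 8.
The latitude characters are unchanged.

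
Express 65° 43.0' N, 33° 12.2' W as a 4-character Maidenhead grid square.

Add 180° to longitude and 90° to latitude: 146.80, 155.72.
Field: 146.80/20 → 7 → H, 155.72/10 → 15 → P; chars HP.
Square: 6.80/2 → 3, 5.72/1 → 5; chars 35.

HP35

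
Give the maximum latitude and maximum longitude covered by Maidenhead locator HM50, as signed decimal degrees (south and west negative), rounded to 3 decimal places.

31.000, -28.000

Field H=7, M=12: +7·20° lon, +12·10° lat → SW at lon -40°, lat 30°.
Square 5, 0: +5·2° lon, +0·1° lat → SW at lon -30°, lat 30°.
Cell spans 2° lon × 1° lat. NE corner is SW corner plus one full cell.
latitude 31.000, longitude -28.000.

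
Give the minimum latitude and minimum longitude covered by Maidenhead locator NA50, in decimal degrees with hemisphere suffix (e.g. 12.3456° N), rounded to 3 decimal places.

90.000° S, 90.000° E

Field N=13, A=0: +13·20° lon, +0·10° lat → SW at lon 80°, lat -90°.
Square 5, 0: +5·2° lon, +0·1° lat → SW at lon 90°, lat -90°.
latitude 90.000° S, longitude 90.000° E.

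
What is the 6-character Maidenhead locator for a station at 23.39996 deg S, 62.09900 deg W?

Offset from 180°W / 90°S: lon 117.9010°, lat 66.6000°.
Field (20°×10°, letters A–R): 117.9010/20 → 5 → F, 66.6000/10 → 6 → G; chars FG.
Square (2°×1°, digits 0–9): 17.9010/2 → 8, 6.6000/1 → 6; chars 86.
Subsquare (5′×2.5′, letters a–x): 1.9010/0.0833333 → 22 → w, 0.6000/0.0416667 → 14 → o; chars wo.

FG86wo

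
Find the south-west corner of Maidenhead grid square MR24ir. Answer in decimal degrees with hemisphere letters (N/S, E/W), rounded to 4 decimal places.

84.7083° N, 64.6667° E

Field M=12, R=17: +12·20° lon, +17·10° lat → SW at lon 60°, lat 80°.
Square 2, 4: +2·2° lon, +4·1° lat → SW at lon 64°, lat 84°.
Subsquare i=8, r=17: +8·0.0833333° lon, +17·0.0416667° lat → SW at lon 64.6667°, lat 84.7083°.
latitude 84.7083° N, longitude 64.6667° E.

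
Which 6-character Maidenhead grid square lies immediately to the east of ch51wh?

CH51xh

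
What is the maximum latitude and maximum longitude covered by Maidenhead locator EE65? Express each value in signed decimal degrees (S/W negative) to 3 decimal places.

-44.000, -86.000

Field E=4, E=4: +4·20° lon, +4·10° lat → SW at lon -100°, lat -50°.
Square 6, 5: +6·2° lon, +5·1° lat → SW at lon -88°, lat -45°.
Cell spans 2° lon × 1° lat. NE corner is SW corner plus one full cell.
latitude -44.000, longitude -86.000.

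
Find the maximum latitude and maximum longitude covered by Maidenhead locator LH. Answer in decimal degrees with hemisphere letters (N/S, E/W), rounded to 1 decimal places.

Field L=11, H=7: +11·20° lon, +7·10° lat → SW at lon 40°, lat -20°.
Cell spans 20° lon × 10° lat. NE corner is SW corner plus one full cell.
latitude 10.0° S, longitude 60.0° E.

10.0° S, 60.0° E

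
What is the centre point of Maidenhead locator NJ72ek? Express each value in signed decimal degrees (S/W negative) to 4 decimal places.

2.4375, 94.3750

Field N=13, J=9: +13·20° lon, +9·10° lat → SW at lon 80°, lat 0°.
Square 7, 2: +7·2° lon, +2·1° lat → SW at lon 94°, lat 2°.
Subsquare e=4, k=10: +4·0.0833333° lon, +10·0.0416667° lat → SW at lon 94.3333°, lat 2.41667°.
Cell spans 0.0833333° lon × 0.0416667° lat. Centre is SW corner plus half of each.
latitude 2.4375, longitude 94.3750.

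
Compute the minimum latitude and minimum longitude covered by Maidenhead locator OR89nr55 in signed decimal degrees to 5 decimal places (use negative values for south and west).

Field O=14, R=17: +14·20° lon, +17·10° lat → SW at lon 100°, lat 80°.
Square 8, 9: +8·2° lon, +9·1° lat → SW at lon 116°, lat 89°.
Subsquare n=13, r=17: +13·0.0833333° lon, +17·0.0416667° lat → SW at lon 117.083°, lat 89.7083°.
Extended square 5, 5: +5·0.00833333° lon, +5·0.00416667° lat → SW at lon 117.125°, lat 89.7292°.
latitude 89.72917, longitude 117.12500.

89.72917, 117.12500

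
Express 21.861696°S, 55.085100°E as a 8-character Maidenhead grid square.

LG78nd03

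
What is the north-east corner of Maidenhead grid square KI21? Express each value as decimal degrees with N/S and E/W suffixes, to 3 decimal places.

8.000° S, 26.000° E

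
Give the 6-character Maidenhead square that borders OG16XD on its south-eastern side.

Longitude subsquare x = 23; +1 → 24, wraps to 0 = a, carry into square.
Longitude square 1; +1 → 2.
Latitude subsquare d = 3; −1 → 2 = c.

OG26ac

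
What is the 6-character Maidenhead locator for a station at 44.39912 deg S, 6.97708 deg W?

IE65mo

Add 180° to longitude and 90° to latitude: 173.0229, 45.6009.
Field: lon ⌊173.0229/20⌋ = 8 → I; lat ⌊45.6009/10⌋ = 4 → E.
Square: lon ⌊13.0229/2⌋ = 6; lat ⌊5.6009/1⌋ = 5.
Subsquare: lon ⌊1.0229/0.0833333⌋ = 12 → m; lat ⌊0.6009/0.0416667⌋ = 14 → o.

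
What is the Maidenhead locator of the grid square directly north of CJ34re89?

CJ34rf80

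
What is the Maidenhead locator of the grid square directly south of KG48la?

Latitude subsquare a = 0; −1 → -1, wraps to 23 = x, carry into square.
Latitude square 8; −1 → 7.
The longitude characters are unchanged.

KG47lx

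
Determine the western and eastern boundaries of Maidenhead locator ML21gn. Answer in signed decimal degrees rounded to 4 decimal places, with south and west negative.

64.5000, 64.5833

Field M=12, L=11: +12·20° lon, +11·10° lat → SW at lon 60°, lat 20°.
Square 2, 1: +2·2° lon, +1·1° lat → SW at lon 64°, lat 21°.
Subsquare g=6, n=13: +6·0.0833333° lon, +13·0.0416667° lat → SW at lon 64.5°, lat 21.5417°.
Cell spans 0.0833333° lon × 0.0416667° lat.
west 64.5000, east 64.5833.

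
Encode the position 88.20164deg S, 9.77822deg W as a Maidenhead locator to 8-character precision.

Offset from 180°W / 90°S: lon 170.22178°, lat 1.79836°.
Field (20°×10°, letters A–R): lon ⌊170.22178/20⌋ = 8 → I; lat ⌊1.79836/10⌋ = 0 → A.
Square (2°×1°, digits 0–9): lon ⌊10.22178/2⌋ = 5; lat ⌊1.79836/1⌋ = 1.
Subsquare (5′×2.5′, letters a–x): lon ⌊0.22178/0.0833333⌋ = 2 → c; lat ⌊0.79836/0.0416667⌋ = 19 → t.
Extended square (30″×15″, digits 0–9): lon ⌊0.05511/0.00833333⌋ = 6; lat ⌊0.00669/0.00416667⌋ = 1.

IA51ct61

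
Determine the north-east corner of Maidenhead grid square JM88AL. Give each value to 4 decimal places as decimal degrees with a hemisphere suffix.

38.5000° N, 16.0833° E

Field J=9, M=12: +9·20° lon, +12·10° lat → SW at lon 0°, lat 30°.
Square 8, 8: +8·2° lon, +8·1° lat → SW at lon 16°, lat 38°.
Subsquare a=0, l=11: +0·0.0833333° lon, +11·0.0416667° lat → SW at lon 16°, lat 38.4583°.
Cell spans 0.0833333° lon × 0.0416667° lat. NE corner is SW corner plus one full cell.
latitude 38.5000° N, longitude 16.0833° E.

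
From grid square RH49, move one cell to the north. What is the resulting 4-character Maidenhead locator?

Latitude square 9; +1 → 10, wraps to 0, carry into field.
Latitude field H = 7; +1 → 8 = I.
The longitude characters are unchanged.

RI40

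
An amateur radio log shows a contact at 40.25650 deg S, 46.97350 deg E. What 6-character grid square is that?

LE39lr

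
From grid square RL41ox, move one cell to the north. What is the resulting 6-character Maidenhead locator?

Latitude subsquare x = 23; +1 → 24, wraps to 0 = a, carry into square.
Latitude square 1; +1 → 2.
The longitude characters are unchanged.

RL42oa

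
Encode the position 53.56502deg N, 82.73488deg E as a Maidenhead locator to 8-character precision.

Offset from 180°W / 90°S: lon 262.73488°, lat 143.56502°.
Field: 262.73488/20 → 13 → N, 143.56502/10 → 14 → O; chars NO.
Square: 2.73488/2 → 1, 3.56502/1 → 3; chars 13.
Subsquare: 0.73488/0.0833333 → 8 → i, 0.56502/0.0416667 → 13 → n; chars in.
Extended square: 0.06821/0.00833333 → 8, 0.02335/0.00416667 → 5; chars 85.

NO13in85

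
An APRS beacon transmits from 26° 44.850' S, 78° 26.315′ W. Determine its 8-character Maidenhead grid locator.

Offset from 180°W / 90°S: lon 101.56142°, lat 63.25250°.
Field: 101.56142/20 → 5 → F, 63.25250/10 → 6 → G; chars FG.
Square: 1.56142/2 → 0, 3.25250/1 → 3; chars 03.
Subsquare: 1.56142/0.0833333 → 18 → s, 0.25250/0.0416667 → 6 → g; chars sg.
Extended square: 0.06142/0.00833333 → 7, 0.00250/0.00416667 → 0; chars 70.

FG03sg70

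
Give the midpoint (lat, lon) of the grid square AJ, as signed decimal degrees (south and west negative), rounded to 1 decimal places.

Field A=0, J=9: +0·20° lon, +9·10° lat → SW at lon -180°, lat 0°.
Cell spans 20° lon × 10° lat. Centre is SW corner plus half of each.
latitude 5.0, longitude -170.0.

5.0, -170.0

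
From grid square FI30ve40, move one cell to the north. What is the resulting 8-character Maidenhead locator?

FI30ve41

Latitude extended square 0; +1 → 1.
The longitude characters are unchanged.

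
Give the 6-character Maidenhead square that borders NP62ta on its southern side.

NP61tx

Latitude subsquare a = 0; −1 → -1, wraps to 23 = x, carry into square.
Latitude square 2; −1 → 1.
The longitude characters are unchanged.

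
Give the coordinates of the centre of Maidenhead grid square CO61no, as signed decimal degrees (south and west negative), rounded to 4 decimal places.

51.6042, -126.8750

Field C=2, O=14: +2·20° lon, +14·10° lat → SW at lon -140°, lat 50°.
Square 6, 1: +6·2° lon, +1·1° lat → SW at lon -128°, lat 51°.
Subsquare n=13, o=14: +13·0.0833333° lon, +14·0.0416667° lat → SW at lon -126.917°, lat 51.5833°.
Cell spans 0.0833333° lon × 0.0416667° lat. Centre is SW corner plus half of each.
latitude 51.6042, longitude -126.8750.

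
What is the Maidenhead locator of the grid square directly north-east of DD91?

ED02

Longitude square 9; +1 → 10, wraps to 0, carry into field.
Longitude field D = 3; +1 → 4 = E.
Latitude square 1; +1 → 2.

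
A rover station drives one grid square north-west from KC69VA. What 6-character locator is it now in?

KC69ub

Longitude subsquare v = 21; −1 → 20 = u.
Latitude subsquare a = 0; +1 → 1 = b.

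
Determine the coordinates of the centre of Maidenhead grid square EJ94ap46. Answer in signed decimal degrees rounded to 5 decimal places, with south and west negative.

4.65208, -81.96250

Field E=4, J=9: +4·20° lon, +9·10° lat → SW at lon -100°, lat 0°.
Square 9, 4: +9·2° lon, +4·1° lat → SW at lon -82°, lat 4°.
Subsquare a=0, p=15: +0·0.0833333° lon, +15·0.0416667° lat → SW at lon -82°, lat 4.625°.
Extended square 4, 6: +4·0.00833333° lon, +6·0.00416667° lat → SW at lon -81.9667°, lat 4.65°.
Cell spans 0.00833333° lon × 0.00416667° lat. Centre is SW corner plus half of each.
latitude 4.65208, longitude -81.96250.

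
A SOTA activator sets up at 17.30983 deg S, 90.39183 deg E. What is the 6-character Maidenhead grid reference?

Add 180° to longitude and 90° to latitude: 270.3918, 72.6902.
Field: lon ⌊270.3918/20⌋ = 13 → N; lat ⌊72.6902/10⌋ = 7 → H.
Square: lon ⌊10.3918/2⌋ = 5; lat ⌊2.6902/1⌋ = 2.
Subsquare: lon ⌊0.3918/0.0833333⌋ = 4 → e; lat ⌊0.6902/0.0416667⌋ = 16 → q.

NH52eq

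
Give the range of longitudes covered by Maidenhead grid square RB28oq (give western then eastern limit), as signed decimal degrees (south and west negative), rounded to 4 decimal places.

165.1667, 165.2500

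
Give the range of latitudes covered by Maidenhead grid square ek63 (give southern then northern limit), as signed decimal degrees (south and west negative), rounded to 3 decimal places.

13.000, 14.000

Field E=4, K=10: +4·20° lon, +10·10° lat → SW at lon -100°, lat 10°.
Square 6, 3: +6·2° lon, +3·1° lat → SW at lon -88°, lat 13°.
Cell spans 2° lon × 1° lat.
south 13.000, north 14.000.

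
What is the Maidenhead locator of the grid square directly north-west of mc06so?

MC06rp

Longitude subsquare s = 18; −1 → 17 = r.
Latitude subsquare o = 14; +1 → 15 = p.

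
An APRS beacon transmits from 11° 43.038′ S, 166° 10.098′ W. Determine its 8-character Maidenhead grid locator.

Add 180° to longitude and 90° to latitude: 13.83170, 78.28270.
Field: lon ⌊13.83170/20⌋ = 0 → A; lat ⌊78.28270/10⌋ = 7 → H.
Square: lon ⌊13.83170/2⌋ = 6; lat ⌊8.28270/1⌋ = 8.
Subsquare: lon ⌊1.83170/0.0833333⌋ = 21 → v; lat ⌊0.28270/0.0416667⌋ = 6 → g.
Extended square: lon ⌊0.08170/0.00833333⌋ = 9; lat ⌊0.03270/0.00416667⌋ = 7.

AH68vg97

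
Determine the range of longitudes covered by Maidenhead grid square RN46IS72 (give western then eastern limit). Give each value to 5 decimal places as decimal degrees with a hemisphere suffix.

168.72500° E, 168.73333° E

Field R=17, N=13: +17·20° lon, +13·10° lat → SW at lon 160°, lat 40°.
Square 4, 6: +4·2° lon, +6·1° lat → SW at lon 168°, lat 46°.
Subsquare i=8, s=18: +8·0.0833333° lon, +18·0.0416667° lat → SW at lon 168.667°, lat 46.75°.
Extended square 7, 2: +7·0.00833333° lon, +2·0.00416667° lat → SW at lon 168.725°, lat 46.7583°.
Cell spans 0.00833333° lon × 0.00416667° lat.
west 168.72500° E, east 168.73333° E.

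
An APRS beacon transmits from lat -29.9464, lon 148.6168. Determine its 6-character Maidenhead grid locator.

QG40hb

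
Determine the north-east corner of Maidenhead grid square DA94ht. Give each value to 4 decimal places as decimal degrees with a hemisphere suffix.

Field D=3, A=0: +3·20° lon, +0·10° lat → SW at lon -120°, lat -90°.
Square 9, 4: +9·2° lon, +4·1° lat → SW at lon -102°, lat -86°.
Subsquare h=7, t=19: +7·0.0833333° lon, +19·0.0416667° lat → SW at lon -101.417°, lat -85.2083°.
Cell spans 0.0833333° lon × 0.0416667° lat. NE corner is SW corner plus one full cell.
latitude 85.1667° S, longitude 101.3333° W.

85.1667° S, 101.3333° W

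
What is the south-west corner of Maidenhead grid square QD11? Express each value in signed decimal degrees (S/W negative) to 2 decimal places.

-59.00, 142.00

Field Q=16, D=3: +16·20° lon, +3·10° lat → SW at lon 140°, lat -60°.
Square 1, 1: +1·2° lon, +1·1° lat → SW at lon 142°, lat -59°.
latitude -59.00, longitude 142.00.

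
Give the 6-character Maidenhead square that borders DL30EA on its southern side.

DK39ex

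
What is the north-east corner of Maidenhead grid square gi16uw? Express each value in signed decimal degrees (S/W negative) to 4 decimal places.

-3.0417, -56.2500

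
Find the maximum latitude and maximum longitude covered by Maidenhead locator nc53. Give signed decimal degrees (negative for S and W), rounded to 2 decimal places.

-66.00, 92.00

Field N=13, C=2: +13·20° lon, +2·10° lat → SW at lon 80°, lat -70°.
Square 5, 3: +5·2° lon, +3·1° lat → SW at lon 90°, lat -67°.
Cell spans 2° lon × 1° lat. NE corner is SW corner plus one full cell.
latitude -66.00, longitude 92.00.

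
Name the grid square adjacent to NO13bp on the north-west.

NO13aq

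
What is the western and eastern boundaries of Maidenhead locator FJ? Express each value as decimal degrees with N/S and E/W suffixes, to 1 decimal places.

80.0° W, 60.0° W

Field F=5, J=9: +5·20° lon, +9·10° lat → SW at lon -80°, lat 0°.
Cell spans 20° lon × 10° lat.
west 80.0° W, east 60.0° W.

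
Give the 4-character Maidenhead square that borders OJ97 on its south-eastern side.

PJ06

Longitude square 9; +1 → 10, wraps to 0, carry into field.
Longitude field O = 14; +1 → 15 = P.
Latitude square 7; −1 → 6.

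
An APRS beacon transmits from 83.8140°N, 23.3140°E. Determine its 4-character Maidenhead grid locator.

KR13

Shift to the Maidenhead origin (180°W, 90°S): lon 203.31, lat 173.81.
Field: lon ⌊203.31/20⌋ = 10 → K; lat ⌊173.81/10⌋ = 17 → R.
Square: lon ⌊3.31/2⌋ = 1; lat ⌊3.81/1⌋ = 3.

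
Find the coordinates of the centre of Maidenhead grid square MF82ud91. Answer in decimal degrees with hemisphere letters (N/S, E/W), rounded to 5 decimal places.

37.86875° S, 77.74583° E

Field M=12, F=5: +12·20° lon, +5·10° lat → SW at lon 60°, lat -40°.
Square 8, 2: +8·2° lon, +2·1° lat → SW at lon 76°, lat -38°.
Subsquare u=20, d=3: +20·0.0833333° lon, +3·0.0416667° lat → SW at lon 77.6667°, lat -37.875°.
Extended square 9, 1: +9·0.00833333° lon, +1·0.00416667° lat → SW at lon 77.7417°, lat -37.8708°.
Cell spans 0.00833333° lon × 0.00416667° lat. Centre is SW corner plus half of each.
latitude 37.86875° S, longitude 77.74583° E.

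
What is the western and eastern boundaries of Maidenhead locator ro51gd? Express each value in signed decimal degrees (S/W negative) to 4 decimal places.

170.5000, 170.5833

Field R=17, O=14: +17·20° lon, +14·10° lat → SW at lon 160°, lat 50°.
Square 5, 1: +5·2° lon, +1·1° lat → SW at lon 170°, lat 51°.
Subsquare g=6, d=3: +6·0.0833333° lon, +3·0.0416667° lat → SW at lon 170.5°, lat 51.125°.
Cell spans 0.0833333° lon × 0.0416667° lat.
west 170.5000, east 170.5833.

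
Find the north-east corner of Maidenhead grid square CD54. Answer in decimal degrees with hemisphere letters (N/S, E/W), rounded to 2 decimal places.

Field C=2, D=3: +2·20° lon, +3·10° lat → SW at lon -140°, lat -60°.
Square 5, 4: +5·2° lon, +4·1° lat → SW at lon -130°, lat -56°.
Cell spans 2° lon × 1° lat. NE corner is SW corner plus one full cell.
latitude 55.00° S, longitude 128.00° W.

55.00° S, 128.00° W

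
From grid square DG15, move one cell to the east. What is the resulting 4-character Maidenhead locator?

DG25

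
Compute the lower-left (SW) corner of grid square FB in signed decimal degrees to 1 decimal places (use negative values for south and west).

-80.0, -80.0

Field F=5, B=1: +5·20° lon, +1·10° lat → SW at lon -80°, lat -80°.
latitude -80.0, longitude -80.0.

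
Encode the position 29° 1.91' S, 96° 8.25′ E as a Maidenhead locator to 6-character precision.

NG80bx

Add 180° to longitude and 90° to latitude: 276.1375, 60.9682.
Field (20°×10°, letters A–R): 276.1375/20 → 13 → N, 60.9682/10 → 6 → G; chars NG.
Square (2°×1°, digits 0–9): 16.1375/2 → 8, 0.9682/1 → 0; chars 80.
Subsquare (5′×2.5′, letters a–x): 0.1375/0.0833333 → 1 → b, 0.9682/0.0416667 → 23 → x; chars bx.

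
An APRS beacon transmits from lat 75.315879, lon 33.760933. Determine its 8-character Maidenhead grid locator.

Add 180° to longitude and 90° to latitude: 213.76093, 165.31588.
Field (20°×10°, letters A–R): 213.76093/20 → 10 → K, 165.31588/10 → 16 → Q; chars KQ.
Square (2°×1°, digits 0–9): 13.76093/2 → 6, 5.31588/1 → 5; chars 65.
Subsquare (5′×2.5′, letters a–x): 1.76093/0.0833333 → 21 → v, 0.31588/0.0416667 → 7 → h; chars vh.
Extended square (30″×15″, digits 0–9): 0.01093/0.00833333 → 1, 0.02421/0.00416667 → 5; chars 15.

KQ65vh15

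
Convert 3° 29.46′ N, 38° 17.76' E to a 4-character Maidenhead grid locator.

Add 180° to longitude and 90° to latitude: 218.30, 93.49.
Field: lon ⌊218.30/20⌋ = 10 → K; lat ⌊93.49/10⌋ = 9 → J.
Square: lon ⌊18.30/2⌋ = 9; lat ⌊3.49/1⌋ = 3.

KJ93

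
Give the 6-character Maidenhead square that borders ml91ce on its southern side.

Latitude subsquare e = 4; −1 → 3 = d.
The longitude characters are unchanged.

ML91cd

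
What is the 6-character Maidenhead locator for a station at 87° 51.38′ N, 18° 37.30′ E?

JR97hu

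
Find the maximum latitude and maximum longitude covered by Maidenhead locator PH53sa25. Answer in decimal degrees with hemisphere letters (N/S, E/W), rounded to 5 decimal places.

16.97500° S, 131.52500° E

Field P=15, H=7: +15·20° lon, +7·10° lat → SW at lon 120°, lat -20°.
Square 5, 3: +5·2° lon, +3·1° lat → SW at lon 130°, lat -17°.
Subsquare s=18, a=0: +18·0.0833333° lon, +0·0.0416667° lat → SW at lon 131.5°, lat -17°.
Extended square 2, 5: +2·0.00833333° lon, +5·0.00416667° lat → SW at lon 131.517°, lat -16.9792°.
Cell spans 0.00833333° lon × 0.00416667° lat. NE corner is SW corner plus one full cell.
latitude 16.97500° S, longitude 131.52500° E.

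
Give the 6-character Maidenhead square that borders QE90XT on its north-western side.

Longitude subsquare x = 23; −1 → 22 = w.
Latitude subsquare t = 19; +1 → 20 = u.

QE90wu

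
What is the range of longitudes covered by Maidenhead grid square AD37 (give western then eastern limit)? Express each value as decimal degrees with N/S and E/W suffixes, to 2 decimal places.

Field A=0, D=3: +0·20° lon, +3·10° lat → SW at lon -180°, lat -60°.
Square 3, 7: +3·2° lon, +7·1° lat → SW at lon -174°, lat -53°.
Cell spans 2° lon × 1° lat.
west 174.00° W, east 172.00° W.

174.00° W, 172.00° W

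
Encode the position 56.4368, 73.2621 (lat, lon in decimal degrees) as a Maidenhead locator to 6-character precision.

MO66pk

Offset from 180°W / 90°S: lon 253.2621°, lat 146.4368°.
Field (20°×10°, letters A–R): lon ⌊253.2621/20⌋ = 12 → M; lat ⌊146.4368/10⌋ = 14 → O.
Square (2°×1°, digits 0–9): lon ⌊13.2621/2⌋ = 6; lat ⌊6.4368/1⌋ = 6.
Subsquare (5′×2.5′, letters a–x): lon ⌊1.2621/0.0833333⌋ = 15 → p; lat ⌊0.4368/0.0416667⌋ = 10 → k.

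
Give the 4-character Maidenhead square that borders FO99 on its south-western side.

FO88

Longitude square 9; −1 → 8.
Latitude square 9; −1 → 8.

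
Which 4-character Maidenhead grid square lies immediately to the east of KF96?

Longitude square 9; +1 → 10, wraps to 0, carry into field.
Longitude field K = 10; +1 → 11 = L.
The latitude characters are unchanged.

LF06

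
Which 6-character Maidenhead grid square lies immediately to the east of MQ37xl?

Longitude subsquare x = 23; +1 → 24, wraps to 0 = a, carry into square.
Longitude square 3; +1 → 4.
The latitude characters are unchanged.

MQ47al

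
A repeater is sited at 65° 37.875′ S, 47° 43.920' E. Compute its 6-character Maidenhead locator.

Add 180° to longitude and 90° to latitude: 227.7320, 24.3688.
Field (20°×10°, letters A–R): lon ⌊227.7320/20⌋ = 11 → L; lat ⌊24.3688/10⌋ = 2 → C.
Square (2°×1°, digits 0–9): lon ⌊7.7320/2⌋ = 3; lat ⌊4.3688/1⌋ = 4.
Subsquare (5′×2.5′, letters a–x): lon ⌊1.7320/0.0833333⌋ = 20 → u; lat ⌊0.3688/0.0416667⌋ = 8 → i.

LC34ui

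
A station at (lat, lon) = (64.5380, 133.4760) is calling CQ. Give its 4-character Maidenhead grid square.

PP64

Shift to the Maidenhead origin (180°W, 90°S): lon 313.48, lat 154.54.
Field: 313.48/20 → 15 → P, 154.54/10 → 15 → P; chars PP.
Square: 13.48/2 → 6, 4.54/1 → 4; chars 64.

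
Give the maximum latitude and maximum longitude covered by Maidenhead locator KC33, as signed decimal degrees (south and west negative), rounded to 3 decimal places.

Field K=10, C=2: +10·20° lon, +2·10° lat → SW at lon 20°, lat -70°.
Square 3, 3: +3·2° lon, +3·1° lat → SW at lon 26°, lat -67°.
Cell spans 2° lon × 1° lat. NE corner is SW corner plus one full cell.
latitude -66.000, longitude 28.000.

-66.000, 28.000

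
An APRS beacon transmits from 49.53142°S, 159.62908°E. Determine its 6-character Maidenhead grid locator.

Shift to the Maidenhead origin (180°W, 90°S): lon 339.6291, lat 40.4686.
Field (20°×10°, letters A–R): 339.6291/20 → 16 → Q, 40.4686/10 → 4 → E; chars QE.
Square (2°×1°, digits 0–9): 19.6291/2 → 9, 0.4686/1 → 0; chars 90.
Subsquare (5′×2.5′, letters a–x): 1.6291/0.0833333 → 19 → t, 0.4686/0.0416667 → 11 → l; chars tl.

QE90tl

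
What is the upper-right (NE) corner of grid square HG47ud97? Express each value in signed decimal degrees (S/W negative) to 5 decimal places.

-22.84167, -30.25000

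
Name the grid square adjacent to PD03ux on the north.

Latitude subsquare x = 23; +1 → 24, wraps to 0 = a, carry into square.
Latitude square 3; +1 → 4.
The longitude characters are unchanged.

PD04ua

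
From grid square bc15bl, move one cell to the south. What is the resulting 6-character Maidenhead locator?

Latitude subsquare l = 11; −1 → 10 = k.
The longitude characters are unchanged.

BC15bk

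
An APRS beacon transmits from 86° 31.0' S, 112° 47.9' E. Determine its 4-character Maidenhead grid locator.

OA63

Shift to the Maidenhead origin (180°W, 90°S): lon 292.80, lat 3.48.
Field: lon ⌊292.80/20⌋ = 14 → O; lat ⌊3.48/10⌋ = 0 → A.
Square: lon ⌊12.80/2⌋ = 6; lat ⌊3.48/1⌋ = 3.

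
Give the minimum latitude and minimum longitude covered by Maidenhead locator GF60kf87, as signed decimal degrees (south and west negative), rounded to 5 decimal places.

Field G=6, F=5: +6·20° lon, +5·10° lat → SW at lon -60°, lat -40°.
Square 6, 0: +6·2° lon, +0·1° lat → SW at lon -48°, lat -40°.
Subsquare k=10, f=5: +10·0.0833333° lon, +5·0.0416667° lat → SW at lon -47.1667°, lat -39.7917°.
Extended square 8, 7: +8·0.00833333° lon, +7·0.00416667° lat → SW at lon -47.1°, lat -39.7625°.
latitude -39.76250, longitude -47.10000.

-39.76250, -47.10000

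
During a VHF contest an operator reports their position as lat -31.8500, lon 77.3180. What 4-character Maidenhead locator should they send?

MF88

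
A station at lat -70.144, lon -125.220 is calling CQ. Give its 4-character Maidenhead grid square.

CB79

Shift to the Maidenhead origin (180°W, 90°S): lon 54.78, lat 19.86.
Field: 54.78/20 → 2 → C, 19.86/10 → 1 → B; chars CB.
Square: 14.78/2 → 7, 9.86/1 → 9; chars 79.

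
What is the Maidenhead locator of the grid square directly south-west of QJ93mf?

QJ93le

Longitude subsquare m = 12; −1 → 11 = l.
Latitude subsquare f = 5; −1 → 4 = e.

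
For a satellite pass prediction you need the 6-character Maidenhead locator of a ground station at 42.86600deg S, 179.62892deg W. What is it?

AE07ed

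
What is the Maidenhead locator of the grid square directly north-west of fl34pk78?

FL34pk69

Longitude extended square 7; −1 → 6.
Latitude extended square 8; +1 → 9.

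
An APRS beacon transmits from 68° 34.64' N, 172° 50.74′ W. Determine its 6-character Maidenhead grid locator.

Offset from 180°W / 90°S: lon 7.1543°, lat 158.5773°.
Field: 7.1543/20 → 0 → A, 158.5773/10 → 15 → P; chars AP.
Square: 7.1543/2 → 3, 8.5773/1 → 8; chars 38.
Subsquare: 1.1543/0.0833333 → 13 → n, 0.5773/0.0416667 → 13 → n; chars nn.

AP38nn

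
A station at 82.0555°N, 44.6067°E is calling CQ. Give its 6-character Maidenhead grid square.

LR22hb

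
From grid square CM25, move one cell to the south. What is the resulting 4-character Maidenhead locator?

CM24

Latitude square 5; −1 → 4.
The longitude characters are unchanged.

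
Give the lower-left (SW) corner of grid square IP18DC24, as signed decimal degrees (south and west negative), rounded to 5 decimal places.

68.10000, -17.73333

Field I=8, P=15: +8·20° lon, +15·10° lat → SW at lon -20°, lat 60°.
Square 1, 8: +1·2° lon, +8·1° lat → SW at lon -18°, lat 68°.
Subsquare d=3, c=2: +3·0.0833333° lon, +2·0.0416667° lat → SW at lon -17.75°, lat 68.0833°.
Extended square 2, 4: +2·0.00833333° lon, +4·0.00416667° lat → SW at lon -17.7333°, lat 68.1°.
latitude 68.10000, longitude -17.73333.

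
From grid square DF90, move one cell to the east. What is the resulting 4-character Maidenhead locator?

EF00

Longitude square 9; +1 → 10, wraps to 0, carry into field.
Longitude field D = 3; +1 → 4 = E.
The latitude characters are unchanged.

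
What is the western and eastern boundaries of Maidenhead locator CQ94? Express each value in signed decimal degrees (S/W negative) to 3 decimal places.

-122.000, -120.000

Field C=2, Q=16: +2·20° lon, +16·10° lat → SW at lon -140°, lat 70°.
Square 9, 4: +9·2° lon, +4·1° lat → SW at lon -122°, lat 74°.
Cell spans 2° lon × 1° lat.
west -122.000, east -120.000.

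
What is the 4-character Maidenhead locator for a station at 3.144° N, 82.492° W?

EJ83

Shift to the Maidenhead origin (180°W, 90°S): lon 97.51, lat 93.14.
Field: 97.51/20 → 4 → E, 93.14/10 → 9 → J; chars EJ.
Square: 17.51/2 → 8, 3.14/1 → 3; chars 83.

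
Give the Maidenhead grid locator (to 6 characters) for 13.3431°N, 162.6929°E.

RK13ii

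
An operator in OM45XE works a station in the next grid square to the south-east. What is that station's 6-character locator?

OM55ad

Longitude subsquare x = 23; +1 → 24, wraps to 0 = a, carry into square.
Longitude square 4; +1 → 5.
Latitude subsquare e = 4; −1 → 3 = d.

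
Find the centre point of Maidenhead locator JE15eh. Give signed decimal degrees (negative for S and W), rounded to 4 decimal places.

Field J=9, E=4: +9·20° lon, +4·10° lat → SW at lon 0°, lat -50°.
Square 1, 5: +1·2° lon, +5·1° lat → SW at lon 2°, lat -45°.
Subsquare e=4, h=7: +4·0.0833333° lon, +7·0.0416667° lat → SW at lon 2.33333°, lat -44.7083°.
Cell spans 0.0833333° lon × 0.0416667° lat. Centre is SW corner plus half of each.
latitude -44.6875, longitude 2.3750.

-44.6875, 2.3750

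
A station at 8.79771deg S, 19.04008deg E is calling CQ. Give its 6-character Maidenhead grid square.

JI91me

Shift to the Maidenhead origin (180°W, 90°S): lon 199.0401, lat 81.2023.
Field: lon ⌊199.0401/20⌋ = 9 → J; lat ⌊81.2023/10⌋ = 8 → I.
Square: lon ⌊19.0401/2⌋ = 9; lat ⌊1.2023/1⌋ = 1.
Subsquare: lon ⌊1.0401/0.0833333⌋ = 12 → m; lat ⌊0.2023/0.0416667⌋ = 4 → e.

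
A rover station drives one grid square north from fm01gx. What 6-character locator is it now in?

FM02ga

Latitude subsquare x = 23; +1 → 24, wraps to 0 = a, carry into square.
Latitude square 1; +1 → 2.
The longitude characters are unchanged.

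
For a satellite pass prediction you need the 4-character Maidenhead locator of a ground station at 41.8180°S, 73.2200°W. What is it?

Offset from 180°W / 90°S: lon 106.78°, lat 48.18°.
Field: 106.78/20 → 5 → F, 48.18/10 → 4 → E; chars FE.
Square: 6.78/2 → 3, 8.18/1 → 8; chars 38.

FE38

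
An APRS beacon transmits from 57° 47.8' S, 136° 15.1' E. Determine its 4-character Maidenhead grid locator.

Add 180° to longitude and 90° to latitude: 316.25, 32.20.
Field: lon ⌊316.25/20⌋ = 15 → P; lat ⌊32.20/10⌋ = 3 → D.
Square: lon ⌊16.25/2⌋ = 8; lat ⌊2.20/1⌋ = 2.

PD82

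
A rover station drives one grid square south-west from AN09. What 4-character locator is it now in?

Longitude square 0; −1 → -1, wraps to 9, carry into field.
Longitude field A = 0; −1 → -1, wraps to 17 = R, wrapping around the antimeridian.
Latitude square 9; −1 → 8.

RN98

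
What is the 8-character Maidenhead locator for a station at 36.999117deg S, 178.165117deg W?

Offset from 180°W / 90°S: lon 1.83488°, lat 53.00088°.
Field: lon ⌊1.83488/20⌋ = 0 → A; lat ⌊53.00088/10⌋ = 5 → F.
Square: lon ⌊1.83488/2⌋ = 0; lat ⌊3.00088/1⌋ = 3.
Subsquare: lon ⌊1.83488/0.0833333⌋ = 22 → w; lat ⌊0.00088/0.0416667⌋ = 0 → a.
Extended square: lon ⌊0.00155/0.00833333⌋ = 0; lat ⌊0.00088/0.00416667⌋ = 0.

AF03wa00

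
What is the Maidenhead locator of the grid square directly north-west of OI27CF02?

OI27bf93

Longitude extended square 0; −1 → -1, wraps to 9, carry into subsquare.
Longitude subsquare c = 2; −1 → 1 = b.
Latitude extended square 2; +1 → 3.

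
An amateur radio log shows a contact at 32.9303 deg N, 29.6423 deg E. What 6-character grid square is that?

KM42tw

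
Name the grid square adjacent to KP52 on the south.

KP51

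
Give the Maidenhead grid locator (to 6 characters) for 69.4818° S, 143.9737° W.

Shift to the Maidenhead origin (180°W, 90°S): lon 36.0263, lat 20.5182.
Field: 36.0263/20 → 1 → B, 20.5182/10 → 2 → C; chars BC.
Square: 16.0263/2 → 8, 0.5182/1 → 0; chars 80.
Subsquare: 0.0263/0.0833333 → 0 → a, 0.5182/0.0416667 → 12 → m; chars am.

BC80am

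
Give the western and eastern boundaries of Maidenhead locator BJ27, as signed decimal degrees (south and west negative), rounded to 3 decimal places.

Field B=1, J=9: +1·20° lon, +9·10° lat → SW at lon -160°, lat 0°.
Square 2, 7: +2·2° lon, +7·1° lat → SW at lon -156°, lat 7°.
Cell spans 2° lon × 1° lat.
west -156.000, east -154.000.

-156.000, -154.000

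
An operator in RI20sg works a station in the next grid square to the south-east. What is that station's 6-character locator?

RI20tf

Longitude subsquare s = 18; +1 → 19 = t.
Latitude subsquare g = 6; −1 → 5 = f.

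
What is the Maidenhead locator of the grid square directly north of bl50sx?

BL51sa

Latitude subsquare x = 23; +1 → 24, wraps to 0 = a, carry into square.
Latitude square 0; +1 → 1.
The longitude characters are unchanged.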